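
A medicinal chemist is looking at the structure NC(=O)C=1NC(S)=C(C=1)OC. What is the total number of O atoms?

Scan the SMILES for O atoms (remember two-letter symbols like Cl and Br are single atoms).
Oxygen count: 2.

2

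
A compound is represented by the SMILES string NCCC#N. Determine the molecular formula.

C3H6N2

Walk through each heavy atom and fill implicit hydrogens from standard valence (C 4, N 3, O 2, S 2, halogen 1):
  atom 1: N, bond orders sum to 1 (valence 3) → 2 H
  atom 2: C, bond orders sum to 2 (valence 4) → 2 H
  atom 3: C, bond orders sum to 2 (valence 4) → 2 H
  atom 4: C, bond orders sum to 4 (valence 4) → 0 H
  atom 5: N, bond orders sum to 3 (valence 3) → 0 H
Totals → C:3, H:6, N:2.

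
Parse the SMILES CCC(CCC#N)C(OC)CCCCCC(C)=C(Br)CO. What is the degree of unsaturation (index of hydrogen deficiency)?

3

Degree of unsaturation = (number of rings) + (number of π bonds).
Ring closures in the SMILES: 0.
π bonds: 1 double bond (each 1 DoU), 1 triple bond (each 2 DoU) → 3 DoU from unsaturation.
Total DoU = 0 + 3 = 3.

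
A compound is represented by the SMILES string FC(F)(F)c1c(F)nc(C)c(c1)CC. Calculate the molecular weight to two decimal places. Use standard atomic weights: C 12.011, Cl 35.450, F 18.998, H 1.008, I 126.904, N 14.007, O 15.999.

207.17 g/mol

First, the molecular formula is C9H9F4N (counting implicit H from valence).
  C: 9 × 12.011 = 108.099
  F: 4 × 18.998 = 75.992
  H: 9 × 1.008 = 9.072
  N: 1 × 14.007 = 14.007
Sum: 9×12.011 + 4×18.998 + 9×1.008 + 1×14.007 = 207.170 → 207.17 g/mol.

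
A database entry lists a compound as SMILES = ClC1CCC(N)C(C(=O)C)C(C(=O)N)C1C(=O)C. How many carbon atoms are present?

Count every carbon token in the SMILES (each C, including those in ring-closure positions and inside branches).
Carbon count: 12.

12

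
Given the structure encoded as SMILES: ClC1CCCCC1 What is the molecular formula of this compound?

C6H11Cl

Walk through each heavy atom and fill implicit hydrogens from standard valence (C 4, N 3, O 2, S 2, halogen 1):
  atom 1: Cl (halogen, monovalent) → 0 H
  atom 2: C, bond orders sum to 3 (valence 4) → 1 H
  atom 3: C, bond orders sum to 2 (valence 4) → 2 H
  atom 4: C, bond orders sum to 2 (valence 4) → 2 H
  atom 5: C, bond orders sum to 2 (valence 4) → 2 H
  atom 6: C, bond orders sum to 2 (valence 4) → 2 H
  atom 7: C, bond orders sum to 2 (valence 4) → 2 H
Totals → C:6, H:11, Cl:1.
In Hill order: C6H11Cl.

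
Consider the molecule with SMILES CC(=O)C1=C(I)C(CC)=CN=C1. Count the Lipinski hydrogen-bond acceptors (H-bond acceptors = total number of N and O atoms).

N atoms: 1; O atoms: 1.
Lipinski HBA = 1 + 1 = 2.

2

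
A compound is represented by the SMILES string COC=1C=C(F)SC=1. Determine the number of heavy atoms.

8

Every atom symbol written in the SMILES (organic subset) is one heavy atom; implicit H are not written.
Heavy atoms by element → C:5, F:1, O:1, S:1.
Total: 8.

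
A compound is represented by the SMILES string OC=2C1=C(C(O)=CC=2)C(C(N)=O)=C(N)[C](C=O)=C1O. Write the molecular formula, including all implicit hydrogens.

C12H10N2O5

Walk through each heavy atom and fill implicit hydrogens from standard valence (C 4, N 3, O 2, S 2, halogen 1):
  atom 1: O, bond orders sum to 1 (valence 2) → 1 H
  atom 2: C, bond orders sum to 4 (valence 4) → 0 H
  atom 3: C, bond orders sum to 4 (valence 4) → 0 H
  atom 4: C, bond orders sum to 4 (valence 4) → 0 H
  atom 5: C, bond orders sum to 4 (valence 4) → 0 H
  atom 6: O, bond orders sum to 1 (valence 2) → 1 H
  atom 7: C, bond orders sum to 3 (valence 4) → 1 H
  atom 8: C, bond orders sum to 3 (valence 4) → 1 H
  atom 9: C, bond orders sum to 4 (valence 4) → 0 H
  atom 10: C, bond orders sum to 4 (valence 4) → 0 H
  atom 11: N, bond orders sum to 1 (valence 3) → 2 H
  atom 12: O, bond orders sum to 2 (valence 2) → 0 H
  atom 13: C, bond orders sum to 4 (valence 4) → 0 H
  atom 14: N, bond orders sum to 1 (valence 3) → 2 H
  atom 15: C with explicit H count 0
  atom 16: C, bond orders sum to 3 (valence 4) → 1 H
  atom 17: O, bond orders sum to 2 (valence 2) → 0 H
  atom 18: C, bond orders sum to 4 (valence 4) → 0 H
  atom 19: O, bond orders sum to 1 (valence 2) → 1 H
Totals → C:12, H:10, N:2, O:5.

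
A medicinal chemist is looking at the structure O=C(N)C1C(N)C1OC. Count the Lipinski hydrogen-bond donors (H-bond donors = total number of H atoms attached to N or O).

Donors: find every N or O and count the H atoms it carries.
  atom 1 (O): bond orders sum to 2 → 0 H
  atom 3 (N): bond orders sum to 1 → 2 H
  atom 6 (N): bond orders sum to 1 → 2 H
  atom 8 (O): bond orders sum to 2 → 0 H
Lipinski HBD = 4.

4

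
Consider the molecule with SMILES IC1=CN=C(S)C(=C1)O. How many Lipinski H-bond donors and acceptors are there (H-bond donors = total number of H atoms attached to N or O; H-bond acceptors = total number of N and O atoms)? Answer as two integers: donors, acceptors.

Donors: find every N or O and count the H atoms it carries.
  atom 4 (N): bond orders sum to 3 → 0 H
  atom 9 (O): bond orders sum to 1 → 1 H
Lipinski HBD = 1.
Acceptors: N atoms = 1, O atoms = 1 → HBA = 2.

1, 2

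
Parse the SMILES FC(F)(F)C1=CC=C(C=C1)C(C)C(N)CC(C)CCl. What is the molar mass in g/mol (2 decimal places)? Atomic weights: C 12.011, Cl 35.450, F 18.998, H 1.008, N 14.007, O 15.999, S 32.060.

293.76 g/mol

First, the molecular formula is C14H19ClF3N (counting implicit H from valence).
  C: 14 × 12.011 = 168.154
  Cl: 1 × 35.450 = 35.450
  F: 3 × 18.998 = 56.994
  H: 19 × 1.008 = 19.152
  N: 1 × 14.007 = 14.007
Sum: 14×12.011 + 1×35.450 + 3×18.998 + 19×1.008 + 1×14.007 = 293.757 → 293.76 g/mol.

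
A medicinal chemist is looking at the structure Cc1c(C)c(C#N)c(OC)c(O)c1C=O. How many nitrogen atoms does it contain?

Scan the SMILES for N atoms (remember two-letter symbols like Cl and Br are single atoms).
Nitrogen count: 1.

1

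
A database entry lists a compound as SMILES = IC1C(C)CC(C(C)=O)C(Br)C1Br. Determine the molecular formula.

C9H13Br2IO

Walk through each heavy atom and fill implicit hydrogens from standard valence (C 4, N 3, O 2, S 2, halogen 1):
  atom 1: I (halogen, monovalent) → 0 H
  atom 2: C, bond orders sum to 3 (valence 4) → 1 H
  atom 3: C, bond orders sum to 3 (valence 4) → 1 H
  atom 4: C, bond orders sum to 1 (valence 4) → 3 H
  atom 5: C, bond orders sum to 2 (valence 4) → 2 H
  atom 6: C, bond orders sum to 3 (valence 4) → 1 H
  atom 7: C, bond orders sum to 4 (valence 4) → 0 H
  atom 8: C, bond orders sum to 1 (valence 4) → 3 H
  atom 9: O, bond orders sum to 2 (valence 2) → 0 H
  atom 10: C, bond orders sum to 3 (valence 4) → 1 H
  atom 11: Br (halogen, monovalent) → 0 H
  atom 12: C, bond orders sum to 3 (valence 4) → 1 H
  atom 13: Br (halogen, monovalent) → 0 H
Totals → C:9, H:13, Br:2, I:1, O:1.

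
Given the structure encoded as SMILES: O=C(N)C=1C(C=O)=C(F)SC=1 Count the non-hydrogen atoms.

11

Every atom symbol written in the SMILES (organic subset) is one heavy atom; implicit H are not written.
Heavy atoms by element → C:6, F:1, N:1, O:2, S:1.
Total: 11.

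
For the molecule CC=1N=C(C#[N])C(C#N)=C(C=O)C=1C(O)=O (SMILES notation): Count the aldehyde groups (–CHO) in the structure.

1

The aldehyde motif appears at heavy-atom position 11 in the SMILES.
Other groups present: 1 carboxylic acid, 2 nitrile.
Aldehyde count: 1.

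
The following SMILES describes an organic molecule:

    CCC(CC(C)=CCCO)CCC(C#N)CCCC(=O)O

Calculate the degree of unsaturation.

Molecular formula: C17H29NO3.
DoU = (2C + 2 + N − H − X) / 2, where X is the halogen count and O/S are ignored.
    = (2·17 + 2 + 1 − 29 − 0) / 2 = 8 / 2 = 4.

4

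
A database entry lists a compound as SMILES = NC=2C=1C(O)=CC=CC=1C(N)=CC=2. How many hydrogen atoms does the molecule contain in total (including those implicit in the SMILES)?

10

Walk through each heavy atom and fill implicit hydrogens from standard valence (C 4, N 3, O 2, S 2, halogen 1):
  atom 1: N, bond orders sum to 1 (valence 3) → 2 H
  atom 2: C, bond orders sum to 4 (valence 4) → 0 H
  atom 3: C, bond orders sum to 4 (valence 4) → 0 H
  atom 4: C, bond orders sum to 4 (valence 4) → 0 H
  atom 5: O, bond orders sum to 1 (valence 2) → 1 H
  atom 6: C, bond orders sum to 3 (valence 4) → 1 H
  atom 7: C, bond orders sum to 3 (valence 4) → 1 H
  atom 8: C, bond orders sum to 3 (valence 4) → 1 H
  atom 9: C, bond orders sum to 4 (valence 4) → 0 H
  atom 10: C, bond orders sum to 4 (valence 4) → 0 H
  atom 11: N, bond orders sum to 1 (valence 3) → 2 H
  atom 12: C, bond orders sum to 3 (valence 4) → 1 H
  atom 13: C, bond orders sum to 3 (valence 4) → 1 H
Total hydrogens: 10.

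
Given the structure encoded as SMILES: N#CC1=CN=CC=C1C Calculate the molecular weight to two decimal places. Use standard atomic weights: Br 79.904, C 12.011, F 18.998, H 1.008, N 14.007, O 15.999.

First, the molecular formula is C7H6N2 (counting implicit H from valence).
  C: 7 × 12.011 = 84.077
  H: 6 × 1.008 = 6.048
  N: 2 × 14.007 = 28.014
Sum: 7×12.011 + 6×1.008 + 2×14.007 = 118.139 → 118.14 g/mol.

118.14 g/mol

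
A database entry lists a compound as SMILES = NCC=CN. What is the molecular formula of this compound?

C3H8N2

Walk through each heavy atom and fill implicit hydrogens from standard valence (C 4, N 3, O 2, S 2, halogen 1):
  atom 1: N, bond orders sum to 1 (valence 3) → 2 H
  atom 2: C, bond orders sum to 2 (valence 4) → 2 H
  atom 3: C, bond orders sum to 3 (valence 4) → 1 H
  atom 4: C, bond orders sum to 3 (valence 4) → 1 H
  atom 5: N, bond orders sum to 1 (valence 3) → 2 H
Totals → C:3, H:8, N:2.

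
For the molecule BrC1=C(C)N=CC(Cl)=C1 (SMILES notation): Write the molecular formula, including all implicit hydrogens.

C6H5BrClN

Walk through each heavy atom and fill implicit hydrogens from standard valence (C 4, N 3, O 2, S 2, halogen 1):
  atom 1: Br (halogen, monovalent) → 0 H
  atom 2: C, bond orders sum to 4 (valence 4) → 0 H
  atom 3: C, bond orders sum to 4 (valence 4) → 0 H
  atom 4: C, bond orders sum to 1 (valence 4) → 3 H
  atom 5: N, bond orders sum to 3 (valence 3) → 0 H
  atom 6: C, bond orders sum to 3 (valence 4) → 1 H
  atom 7: C, bond orders sum to 4 (valence 4) → 0 H
  atom 8: Cl (halogen, monovalent) → 0 H
  atom 9: C, bond orders sum to 3 (valence 4) → 1 H
Totals → C:6, H:5, Br:1, Cl:1, N:1.
In Hill order: C6H5BrClN.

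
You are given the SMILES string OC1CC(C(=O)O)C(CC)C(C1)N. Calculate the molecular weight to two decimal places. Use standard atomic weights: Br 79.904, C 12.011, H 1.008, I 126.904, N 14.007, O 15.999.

187.24 g/mol

First, the molecular formula is C9H17NO3 (counting implicit H from valence).
  C: 9 × 12.011 = 108.099
  H: 17 × 1.008 = 17.136
  N: 1 × 14.007 = 14.007
  O: 3 × 15.999 = 47.997
Sum: 9×12.011 + 17×1.008 + 1×14.007 + 3×15.999 = 187.239 → 187.24 g/mol.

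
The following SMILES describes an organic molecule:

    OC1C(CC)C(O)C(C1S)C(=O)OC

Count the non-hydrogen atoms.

Every atom symbol written in the SMILES (organic subset) is one heavy atom; implicit H are not written.
Heavy atoms by element → C:9, O:4, S:1.
Total: 14.

14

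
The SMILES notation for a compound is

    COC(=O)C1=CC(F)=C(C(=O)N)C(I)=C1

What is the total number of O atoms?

Scan the SMILES for O atoms (remember two-letter symbols like Cl and Br are single atoms).
Oxygen count: 3.

3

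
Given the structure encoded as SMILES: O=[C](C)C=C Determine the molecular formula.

Walk through each heavy atom and fill implicit hydrogens from standard valence (C 4, N 3, O 2, S 2, halogen 1):
  atom 1: O, bond orders sum to 2 (valence 2) → 0 H
  atom 2: C with explicit H count 0
  atom 3: C, bond orders sum to 1 (valence 4) → 3 H
  atom 4: C, bond orders sum to 3 (valence 4) → 1 H
  atom 5: C, bond orders sum to 2 (valence 4) → 2 H
Totals → C:4, H:6, O:1.
In Hill order: C4H6O.

C4H6O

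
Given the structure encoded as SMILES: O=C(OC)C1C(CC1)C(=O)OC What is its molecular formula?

C8H12O4

Walk through each heavy atom and fill implicit hydrogens from standard valence (C 4, N 3, O 2, S 2, halogen 1):
  atom 1: O, bond orders sum to 2 (valence 2) → 0 H
  atom 2: C, bond orders sum to 4 (valence 4) → 0 H
  atom 3: O, bond orders sum to 2 (valence 2) → 0 H
  atom 4: C, bond orders sum to 1 (valence 4) → 3 H
  atom 5: C, bond orders sum to 3 (valence 4) → 1 H
  atom 6: C, bond orders sum to 3 (valence 4) → 1 H
  atom 7: C, bond orders sum to 2 (valence 4) → 2 H
  atom 8: C, bond orders sum to 2 (valence 4) → 2 H
  atom 9: C, bond orders sum to 4 (valence 4) → 0 H
  atom 10: O, bond orders sum to 2 (valence 2) → 0 H
  atom 11: O, bond orders sum to 2 (valence 2) → 0 H
  atom 12: C, bond orders sum to 1 (valence 4) → 3 H
Totals → C:8, H:12, O:4.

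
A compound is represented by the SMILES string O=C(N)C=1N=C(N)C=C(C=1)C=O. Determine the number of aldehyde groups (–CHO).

1

The aldehyde motif appears at heavy-atom position 11 in the SMILES.
Other groups present: 1 amide, 1 primary amine.
Aldehyde count: 1.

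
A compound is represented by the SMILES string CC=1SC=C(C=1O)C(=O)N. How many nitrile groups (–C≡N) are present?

0

Scan the SMILES for the nitrile motif — none present.
Groups that are present: 1 amide, 1 hydroxyl.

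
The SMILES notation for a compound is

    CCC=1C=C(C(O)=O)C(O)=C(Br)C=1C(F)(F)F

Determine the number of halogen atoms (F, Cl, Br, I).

4

Halogen atoms appear at heavy-atom positions 12, 15, 16, 17 (1×Br, 3×F).
Other groups present: 1 carboxylic acid, 1 hydroxyl.
Halogen count: 4.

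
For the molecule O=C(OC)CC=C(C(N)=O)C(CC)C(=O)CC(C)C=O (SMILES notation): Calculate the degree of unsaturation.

Degree of unsaturation = (number of rings) + (number of π bonds).
Ring closures in the SMILES: 0.
π bonds: 5 double bonds (each 1 DoU) → 5 DoU from unsaturation.
Total DoU = 0 + 5 = 5.

5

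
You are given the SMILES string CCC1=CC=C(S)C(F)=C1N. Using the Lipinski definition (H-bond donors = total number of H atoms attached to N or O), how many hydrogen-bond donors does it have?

Donors: find every N or O and count the H atoms it carries.
  atom 11 (N): bond orders sum to 1 → 2 H
Lipinski HBD = 2.

2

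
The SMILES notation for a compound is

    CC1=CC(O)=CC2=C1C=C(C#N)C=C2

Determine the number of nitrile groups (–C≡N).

The nitrile motif appears at heavy-atom position 11 in the SMILES.
Other groups present: 1 hydroxyl.
Nitrile count: 1.

1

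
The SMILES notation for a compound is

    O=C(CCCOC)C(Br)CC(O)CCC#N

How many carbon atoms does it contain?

Count every carbon token in the SMILES (each C, including those in ring-closure positions and inside branches).
Carbon count: 11.

11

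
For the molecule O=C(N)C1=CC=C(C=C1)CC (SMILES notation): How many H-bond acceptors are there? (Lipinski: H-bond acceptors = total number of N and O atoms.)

2

N atoms: 1; O atoms: 1.
Lipinski HBA = 1 + 1 = 2.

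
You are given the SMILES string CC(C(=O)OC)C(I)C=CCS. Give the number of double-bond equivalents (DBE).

Degree of unsaturation = (number of rings) + (number of π bonds).
Ring closures in the SMILES: 0.
π bonds: 2 double bonds (each 1 DoU) → 2 DoU from unsaturation.
Total DoU = 0 + 2 = 2.

2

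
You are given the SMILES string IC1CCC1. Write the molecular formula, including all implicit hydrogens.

Walk through each heavy atom and fill implicit hydrogens from standard valence (C 4, N 3, O 2, S 2, halogen 1):
  atom 1: I (halogen, monovalent) → 0 H
  atom 2: C, bond orders sum to 3 (valence 4) → 1 H
  atom 3: C, bond orders sum to 2 (valence 4) → 2 H
  atom 4: C, bond orders sum to 2 (valence 4) → 2 H
  atom 5: C, bond orders sum to 2 (valence 4) → 2 H
Totals → C:4, H:7, I:1.

C4H7I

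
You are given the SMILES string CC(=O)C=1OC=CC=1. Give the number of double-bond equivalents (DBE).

Degree of unsaturation = (number of rings) + (number of π bonds).
Ring closures in the SMILES: 1.
π bonds: 3 double bonds (each 1 DoU) → 3 DoU from unsaturation.
Total DoU = 1 + 3 = 4.

4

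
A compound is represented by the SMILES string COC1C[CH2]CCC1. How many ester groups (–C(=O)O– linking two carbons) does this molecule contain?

0

Scan the SMILES for the ester motif — none present.
Groups that are present: 1 ether.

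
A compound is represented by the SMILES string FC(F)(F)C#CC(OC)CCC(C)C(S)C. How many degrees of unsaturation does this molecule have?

Degree of unsaturation = (number of rings) + (number of π bonds).
Ring closures in the SMILES: 0.
π bonds: 1 triple bond (each 2 DoU) → 2 DoU from unsaturation.
Total DoU = 0 + 2 = 2.

2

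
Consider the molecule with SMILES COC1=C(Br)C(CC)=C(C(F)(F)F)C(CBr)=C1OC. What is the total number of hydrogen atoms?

Walk through each heavy atom and fill implicit hydrogens from standard valence (C 4, N 3, O 2, S 2, halogen 1):
  atom 1: C, bond orders sum to 1 (valence 4) → 3 H
  atom 2: O, bond orders sum to 2 (valence 2) → 0 H
  atom 3: C, bond orders sum to 4 (valence 4) → 0 H
  atom 4: C, bond orders sum to 4 (valence 4) → 0 H
  atom 5: Br (halogen, monovalent) → 0 H
  atom 6: C, bond orders sum to 4 (valence 4) → 0 H
  atom 7: C, bond orders sum to 2 (valence 4) → 2 H
  atom 8: C, bond orders sum to 1 (valence 4) → 3 H
  atom 9: C, bond orders sum to 4 (valence 4) → 0 H
  atom 10: C, bond orders sum to 4 (valence 4) → 0 H
  atom 11: F (halogen, monovalent) → 0 H
  atom 12: F (halogen, monovalent) → 0 H
  atom 13: F (halogen, monovalent) → 0 H
  atom 14: C, bond orders sum to 4 (valence 4) → 0 H
  atom 15: C, bond orders sum to 2 (valence 4) → 2 H
  atom 16: Br (halogen, monovalent) → 0 H
  atom 17: C, bond orders sum to 4 (valence 4) → 0 H
  atom 18: O, bond orders sum to 2 (valence 2) → 0 H
  atom 19: C, bond orders sum to 1 (valence 4) → 3 H
Total hydrogens: 13.

13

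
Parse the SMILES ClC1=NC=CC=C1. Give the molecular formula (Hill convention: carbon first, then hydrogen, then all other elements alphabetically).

C5H4ClN

Walk through each heavy atom and fill implicit hydrogens from standard valence (C 4, N 3, O 2, S 2, halogen 1):
  atom 1: Cl (halogen, monovalent) → 0 H
  atom 2: C, bond orders sum to 4 (valence 4) → 0 H
  atom 3: N, bond orders sum to 3 (valence 3) → 0 H
  atom 4: C, bond orders sum to 3 (valence 4) → 1 H
  atom 5: C, bond orders sum to 3 (valence 4) → 1 H
  atom 6: C, bond orders sum to 3 (valence 4) → 1 H
  atom 7: C, bond orders sum to 3 (valence 4) → 1 H
Totals → C:5, H:4, Cl:1, N:1.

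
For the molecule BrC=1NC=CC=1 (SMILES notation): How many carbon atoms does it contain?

4

Count every carbon token in the SMILES (each C, including those in ring-closure positions and inside branches).
Carbon count: 4.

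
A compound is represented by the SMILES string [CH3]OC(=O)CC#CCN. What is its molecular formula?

Walk through each heavy atom and fill implicit hydrogens from standard valence (C 4, N 3, O 2, S 2, halogen 1):
  atom 1: C with explicit H count 3
  atom 2: O, bond orders sum to 2 (valence 2) → 0 H
  atom 3: C, bond orders sum to 4 (valence 4) → 0 H
  atom 4: O, bond orders sum to 2 (valence 2) → 0 H
  atom 5: C, bond orders sum to 2 (valence 4) → 2 H
  atom 6: C, bond orders sum to 4 (valence 4) → 0 H
  atom 7: C, bond orders sum to 4 (valence 4) → 0 H
  atom 8: C, bond orders sum to 2 (valence 4) → 2 H
  atom 9: N, bond orders sum to 1 (valence 3) → 2 H
Totals → C:6, H:9, N:1, O:2.
In Hill order: C6H9NO2.

C6H9NO2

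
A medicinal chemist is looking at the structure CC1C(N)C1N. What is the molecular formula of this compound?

Walk through each heavy atom and fill implicit hydrogens from standard valence (C 4, N 3, O 2, S 2, halogen 1):
  atom 1: C, bond orders sum to 1 (valence 4) → 3 H
  atom 2: C, bond orders sum to 3 (valence 4) → 1 H
  atom 3: C, bond orders sum to 3 (valence 4) → 1 H
  atom 4: N, bond orders sum to 1 (valence 3) → 2 H
  atom 5: C, bond orders sum to 3 (valence 4) → 1 H
  atom 6: N, bond orders sum to 1 (valence 3) → 2 H
Totals → C:4, H:10, N:2.
In Hill order: C4H10N2.

C4H10N2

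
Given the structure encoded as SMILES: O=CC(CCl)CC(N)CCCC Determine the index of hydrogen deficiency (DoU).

1

Degree of unsaturation = (number of rings) + (number of π bonds).
Ring closures in the SMILES: 0.
π bonds: 1 double bond (each 1 DoU) → 1 DoU from unsaturation.
Total DoU = 0 + 1 = 1.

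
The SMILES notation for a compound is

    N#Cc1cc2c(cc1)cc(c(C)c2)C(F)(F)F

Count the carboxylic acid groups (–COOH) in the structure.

Scan the SMILES for the carboxylic acid motif — none present.
Groups that are present: 1 nitrile.

0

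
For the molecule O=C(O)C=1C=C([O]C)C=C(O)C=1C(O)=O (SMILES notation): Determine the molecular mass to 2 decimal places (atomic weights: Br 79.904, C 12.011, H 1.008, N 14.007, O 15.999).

First, the molecular formula is C9H8O6 (counting implicit H from valence).
  C: 9 × 12.011 = 108.099
  H: 8 × 1.008 = 8.064
  O: 6 × 15.999 = 95.994
Sum: 9×12.011 + 8×1.008 + 6×15.999 = 212.157 → 212.16 g/mol.

212.16 g/mol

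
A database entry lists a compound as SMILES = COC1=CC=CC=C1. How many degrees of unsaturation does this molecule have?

4

Degree of unsaturation = (number of rings) + (number of π bonds).
Ring closures in the SMILES: 1.
π bonds: 3 double bonds (each 1 DoU) → 3 DoU from unsaturation.
Total DoU = 1 + 3 = 4.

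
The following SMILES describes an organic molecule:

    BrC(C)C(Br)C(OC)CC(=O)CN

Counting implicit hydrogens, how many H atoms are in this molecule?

15

Walk through each heavy atom and fill implicit hydrogens from standard valence (C 4, N 3, O 2, S 2, halogen 1):
  atom 1: Br (halogen, monovalent) → 0 H
  atom 2: C, bond orders sum to 3 (valence 4) → 1 H
  atom 3: C, bond orders sum to 1 (valence 4) → 3 H
  atom 4: C, bond orders sum to 3 (valence 4) → 1 H
  atom 5: Br (halogen, monovalent) → 0 H
  atom 6: C, bond orders sum to 3 (valence 4) → 1 H
  atom 7: O, bond orders sum to 2 (valence 2) → 0 H
  atom 8: C, bond orders sum to 1 (valence 4) → 3 H
  atom 9: C, bond orders sum to 2 (valence 4) → 2 H
  atom 10: C, bond orders sum to 4 (valence 4) → 0 H
  atom 11: O, bond orders sum to 2 (valence 2) → 0 H
  atom 12: C, bond orders sum to 2 (valence 4) → 2 H
  atom 13: N, bond orders sum to 1 (valence 3) → 2 H
Total hydrogens: 15.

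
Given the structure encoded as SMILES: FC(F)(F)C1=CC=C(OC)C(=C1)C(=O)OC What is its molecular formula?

C10H9F3O3

Walk through each heavy atom and fill implicit hydrogens from standard valence (C 4, N 3, O 2, S 2, halogen 1):
  atom 1: F (halogen, monovalent) → 0 H
  atom 2: C, bond orders sum to 4 (valence 4) → 0 H
  atom 3: F (halogen, monovalent) → 0 H
  atom 4: F (halogen, monovalent) → 0 H
  atom 5: C, bond orders sum to 4 (valence 4) → 0 H
  atom 6: C, bond orders sum to 3 (valence 4) → 1 H
  atom 7: C, bond orders sum to 3 (valence 4) → 1 H
  atom 8: C, bond orders sum to 4 (valence 4) → 0 H
  atom 9: O, bond orders sum to 2 (valence 2) → 0 H
  atom 10: C, bond orders sum to 1 (valence 4) → 3 H
  atom 11: C, bond orders sum to 4 (valence 4) → 0 H
  atom 12: C, bond orders sum to 3 (valence 4) → 1 H
  atom 13: C, bond orders sum to 4 (valence 4) → 0 H
  atom 14: O, bond orders sum to 2 (valence 2) → 0 H
  atom 15: O, bond orders sum to 2 (valence 2) → 0 H
  atom 16: C, bond orders sum to 1 (valence 4) → 3 H
Totals → C:10, H:9, F:3, O:3.
In Hill order: C10H9F3O3.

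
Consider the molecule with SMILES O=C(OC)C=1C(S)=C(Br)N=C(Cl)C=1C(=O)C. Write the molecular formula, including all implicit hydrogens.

C9H7BrClNO3S

Walk through each heavy atom and fill implicit hydrogens from standard valence (C 4, N 3, O 2, S 2, halogen 1):
  atom 1: O, bond orders sum to 2 (valence 2) → 0 H
  atom 2: C, bond orders sum to 4 (valence 4) → 0 H
  atom 3: O, bond orders sum to 2 (valence 2) → 0 H
  atom 4: C, bond orders sum to 1 (valence 4) → 3 H
  atom 5: C, bond orders sum to 4 (valence 4) → 0 H
  atom 6: C, bond orders sum to 4 (valence 4) → 0 H
  atom 7: S, bond orders sum to 1 (valence 2) → 1 H
  atom 8: C, bond orders sum to 4 (valence 4) → 0 H
  atom 9: Br (halogen, monovalent) → 0 H
  atom 10: N, bond orders sum to 3 (valence 3) → 0 H
  atom 11: C, bond orders sum to 4 (valence 4) → 0 H
  atom 12: Cl (halogen, monovalent) → 0 H
  atom 13: C, bond orders sum to 4 (valence 4) → 0 H
  atom 14: C, bond orders sum to 4 (valence 4) → 0 H
  atom 15: O, bond orders sum to 2 (valence 2) → 0 H
  atom 16: C, bond orders sum to 1 (valence 4) → 3 H
Totals → C:9, H:7, Br:1, Cl:1, N:1, O:3, S:1.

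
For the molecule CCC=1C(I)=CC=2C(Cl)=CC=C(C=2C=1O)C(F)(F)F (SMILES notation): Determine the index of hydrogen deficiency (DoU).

7

Molecular formula: C13H9ClF3IO.
DoU = (2C + 2 + N − H − X) / 2, where X is the halogen count and O/S are ignored.
    = (2·13 + 2 + 0 − 9 − 5) / 2 = 14 / 2 = 7.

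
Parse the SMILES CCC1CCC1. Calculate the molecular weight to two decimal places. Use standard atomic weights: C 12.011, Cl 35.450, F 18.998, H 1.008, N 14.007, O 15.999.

84.16 g/mol

First, the molecular formula is C6H12 (counting implicit H from valence).
  C: 6 × 12.011 = 72.066
  H: 12 × 1.008 = 12.096
Sum: 6×12.011 + 12×1.008 = 84.162 → 84.16 g/mol.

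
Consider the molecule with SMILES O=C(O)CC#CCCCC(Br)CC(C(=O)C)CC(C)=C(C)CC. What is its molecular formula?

Walk through each heavy atom and fill implicit hydrogens from standard valence (C 4, N 3, O 2, S 2, halogen 1):
  atom 1: O, bond orders sum to 2 (valence 2) → 0 H
  atom 2: C, bond orders sum to 4 (valence 4) → 0 H
  atom 3: O, bond orders sum to 1 (valence 2) → 1 H
  atom 4: C, bond orders sum to 2 (valence 4) → 2 H
  atom 5: C, bond orders sum to 4 (valence 4) → 0 H
  atom 6: C, bond orders sum to 4 (valence 4) → 0 H
  atom 7: C, bond orders sum to 2 (valence 4) → 2 H
  atom 8: C, bond orders sum to 2 (valence 4) → 2 H
  atom 9: C, bond orders sum to 2 (valence 4) → 2 H
  atom 10: C, bond orders sum to 3 (valence 4) → 1 H
  atom 11: Br (halogen, monovalent) → 0 H
  atom 12: C, bond orders sum to 2 (valence 4) → 2 H
  atom 13: C, bond orders sum to 3 (valence 4) → 1 H
  atom 14: C, bond orders sum to 4 (valence 4) → 0 H
  atom 15: O, bond orders sum to 2 (valence 2) → 0 H
  atom 16: C, bond orders sum to 1 (valence 4) → 3 H
  atom 17: C, bond orders sum to 2 (valence 4) → 2 H
  atom 18: C, bond orders sum to 4 (valence 4) → 0 H
  atom 19: C, bond orders sum to 1 (valence 4) → 3 H
  atom 20: C, bond orders sum to 4 (valence 4) → 0 H
  atom 21: C, bond orders sum to 1 (valence 4) → 3 H
  atom 22: C, bond orders sum to 2 (valence 4) → 2 H
  atom 23: C, bond orders sum to 1 (valence 4) → 3 H
Totals → C:19, H:29, Br:1, O:3.
In Hill order: C19H29BrO3.

C19H29BrO3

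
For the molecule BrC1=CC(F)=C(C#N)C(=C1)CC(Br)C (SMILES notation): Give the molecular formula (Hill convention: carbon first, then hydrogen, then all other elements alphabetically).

C10H8Br2FN

Walk through each heavy atom and fill implicit hydrogens from standard valence (C 4, N 3, O 2, S 2, halogen 1):
  atom 1: Br (halogen, monovalent) → 0 H
  atom 2: C, bond orders sum to 4 (valence 4) → 0 H
  atom 3: C, bond orders sum to 3 (valence 4) → 1 H
  atom 4: C, bond orders sum to 4 (valence 4) → 0 H
  atom 5: F (halogen, monovalent) → 0 H
  atom 6: C, bond orders sum to 4 (valence 4) → 0 H
  atom 7: C, bond orders sum to 4 (valence 4) → 0 H
  atom 8: N, bond orders sum to 3 (valence 3) → 0 H
  atom 9: C, bond orders sum to 4 (valence 4) → 0 H
  atom 10: C, bond orders sum to 3 (valence 4) → 1 H
  atom 11: C, bond orders sum to 2 (valence 4) → 2 H
  atom 12: C, bond orders sum to 3 (valence 4) → 1 H
  atom 13: Br (halogen, monovalent) → 0 H
  atom 14: C, bond orders sum to 1 (valence 4) → 3 H
Totals → C:10, H:8, Br:2, F:1, N:1.
In Hill order: C10H8Br2FN.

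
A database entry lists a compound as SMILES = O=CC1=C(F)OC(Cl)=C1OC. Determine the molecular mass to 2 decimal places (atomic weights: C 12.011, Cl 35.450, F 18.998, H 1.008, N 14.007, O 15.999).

178.54 g/mol

First, the molecular formula is C6H4ClFO3 (counting implicit H from valence).
  C: 6 × 12.011 = 72.066
  Cl: 1 × 35.450 = 35.450
  F: 1 × 18.998 = 18.998
  H: 4 × 1.008 = 4.032
  O: 3 × 15.999 = 47.997
Sum: 6×12.011 + 1×35.450 + 1×18.998 + 4×1.008 + 3×15.999 = 178.543 → 178.54 g/mol.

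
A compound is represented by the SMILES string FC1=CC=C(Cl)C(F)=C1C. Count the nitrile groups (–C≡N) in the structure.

Scan the SMILES for the nitrile motif — none present.

0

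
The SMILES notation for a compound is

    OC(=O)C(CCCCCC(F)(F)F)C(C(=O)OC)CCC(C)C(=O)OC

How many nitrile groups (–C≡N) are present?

0

Scan the SMILES for the nitrile motif — none present.
Groups that are present: 1 carboxylic acid, 2 ester.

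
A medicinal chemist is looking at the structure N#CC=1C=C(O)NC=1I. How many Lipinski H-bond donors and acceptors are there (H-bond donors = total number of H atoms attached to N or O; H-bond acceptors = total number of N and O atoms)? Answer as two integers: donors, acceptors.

2, 3

Donors: find every N or O and count the H atoms it carries.
  atom 1 (N): bond orders sum to 3 → 0 H
  atom 6 (O): bond orders sum to 1 → 1 H
  atom 7 (N): bond orders sum to 2 → 1 H
Lipinski HBD = 2.
Acceptors: N atoms = 2, O atoms = 1 → HBA = 3.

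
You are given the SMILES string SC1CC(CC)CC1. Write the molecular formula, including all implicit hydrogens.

Walk through each heavy atom and fill implicit hydrogens from standard valence (C 4, N 3, O 2, S 2, halogen 1):
  atom 1: S, bond orders sum to 1 (valence 2) → 1 H
  atom 2: C, bond orders sum to 3 (valence 4) → 1 H
  atom 3: C, bond orders sum to 2 (valence 4) → 2 H
  atom 4: C, bond orders sum to 3 (valence 4) → 1 H
  atom 5: C, bond orders sum to 2 (valence 4) → 2 H
  atom 6: C, bond orders sum to 1 (valence 4) → 3 H
  atom 7: C, bond orders sum to 2 (valence 4) → 2 H
  atom 8: C, bond orders sum to 2 (valence 4) → 2 H
Totals → C:7, H:14, S:1.

C7H14S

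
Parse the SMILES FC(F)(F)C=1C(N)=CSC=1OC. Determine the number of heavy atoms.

12

Every atom symbol written in the SMILES (organic subset) is one heavy atom; implicit H are not written.
Heavy atoms by element → C:6, F:3, N:1, O:1, S:1.
Total: 12.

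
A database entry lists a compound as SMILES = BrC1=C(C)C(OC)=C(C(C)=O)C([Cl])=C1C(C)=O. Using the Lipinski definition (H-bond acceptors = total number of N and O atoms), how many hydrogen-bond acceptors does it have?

3

N atoms: 0; O atoms: 3.
Lipinski HBA = 0 + 3 = 3.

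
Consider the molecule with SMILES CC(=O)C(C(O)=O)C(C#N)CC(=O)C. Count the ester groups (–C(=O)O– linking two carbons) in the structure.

0

Scan the SMILES for the ester motif — none present.
Groups that are present: 1 carboxylic acid, 2 ketone, 1 nitrile.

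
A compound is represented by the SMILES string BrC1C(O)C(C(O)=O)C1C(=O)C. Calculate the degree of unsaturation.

3

Degree of unsaturation = (number of rings) + (number of π bonds).
Ring closures in the SMILES: 1.
π bonds: 2 double bonds (each 1 DoU) → 2 DoU from unsaturation.
Total DoU = 1 + 2 = 3.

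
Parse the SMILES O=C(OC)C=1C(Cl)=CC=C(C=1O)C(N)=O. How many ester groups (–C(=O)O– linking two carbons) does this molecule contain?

1

The ester motif appears at heavy-atom position 2 in the SMILES.
Other groups present: 1 amide, 1 hydroxyl.
Ester count: 1.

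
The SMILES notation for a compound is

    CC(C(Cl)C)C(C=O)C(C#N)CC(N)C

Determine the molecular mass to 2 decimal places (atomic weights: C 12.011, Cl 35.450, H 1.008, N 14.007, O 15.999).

First, the molecular formula is C11H19ClN2O (counting implicit H from valence).
  C: 11 × 12.011 = 132.121
  Cl: 1 × 35.450 = 35.450
  H: 19 × 1.008 = 19.152
  N: 2 × 14.007 = 28.014
  O: 1 × 15.999 = 15.999
Sum: 11×12.011 + 1×35.450 + 19×1.008 + 2×14.007 + 1×15.999 = 230.736 → 230.74 g/mol.

230.74 g/mol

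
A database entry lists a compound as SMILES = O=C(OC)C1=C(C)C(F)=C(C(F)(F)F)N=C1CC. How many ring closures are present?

In SMILES, each pair of matching ring-closure digits denotes one ring-closing bond; the number of such bonds equals the number of independent rings.
Ring-closure bonds here: 1.

1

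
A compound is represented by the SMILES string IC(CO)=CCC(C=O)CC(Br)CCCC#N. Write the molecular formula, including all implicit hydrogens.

C12H17BrINO2

Walk through each heavy atom and fill implicit hydrogens from standard valence (C 4, N 3, O 2, S 2, halogen 1):
  atom 1: I (halogen, monovalent) → 0 H
  atom 2: C, bond orders sum to 4 (valence 4) → 0 H
  atom 3: C, bond orders sum to 2 (valence 4) → 2 H
  atom 4: O, bond orders sum to 1 (valence 2) → 1 H
  atom 5: C, bond orders sum to 3 (valence 4) → 1 H
  atom 6: C, bond orders sum to 2 (valence 4) → 2 H
  atom 7: C, bond orders sum to 3 (valence 4) → 1 H
  atom 8: C, bond orders sum to 3 (valence 4) → 1 H
  atom 9: O, bond orders sum to 2 (valence 2) → 0 H
  atom 10: C, bond orders sum to 2 (valence 4) → 2 H
  atom 11: C, bond orders sum to 3 (valence 4) → 1 H
  atom 12: Br (halogen, monovalent) → 0 H
  atom 13: C, bond orders sum to 2 (valence 4) → 2 H
  atom 14: C, bond orders sum to 2 (valence 4) → 2 H
  atom 15: C, bond orders sum to 2 (valence 4) → 2 H
  atom 16: C, bond orders sum to 4 (valence 4) → 0 H
  atom 17: N, bond orders sum to 3 (valence 3) → 0 H
Totals → C:12, H:17, Br:1, I:1, N:1, O:2.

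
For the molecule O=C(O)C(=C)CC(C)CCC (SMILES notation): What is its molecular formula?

Walk through each heavy atom and fill implicit hydrogens from standard valence (C 4, N 3, O 2, S 2, halogen 1):
  atom 1: O, bond orders sum to 2 (valence 2) → 0 H
  atom 2: C, bond orders sum to 4 (valence 4) → 0 H
  atom 3: O, bond orders sum to 1 (valence 2) → 1 H
  atom 4: C, bond orders sum to 4 (valence 4) → 0 H
  atom 5: C, bond orders sum to 2 (valence 4) → 2 H
  atom 6: C, bond orders sum to 2 (valence 4) → 2 H
  atom 7: C, bond orders sum to 3 (valence 4) → 1 H
  atom 8: C, bond orders sum to 1 (valence 4) → 3 H
  atom 9: C, bond orders sum to 2 (valence 4) → 2 H
  atom 10: C, bond orders sum to 2 (valence 4) → 2 H
  atom 11: C, bond orders sum to 1 (valence 4) → 3 H
Totals → C:9, H:16, O:2.

C9H16O2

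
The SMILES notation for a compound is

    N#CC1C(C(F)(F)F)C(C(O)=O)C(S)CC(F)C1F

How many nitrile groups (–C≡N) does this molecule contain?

1

The nitrile motif appears at heavy-atom position 2 in the SMILES.
Other groups present: 1 carboxylic acid, 1 thiol.
Nitrile count: 1.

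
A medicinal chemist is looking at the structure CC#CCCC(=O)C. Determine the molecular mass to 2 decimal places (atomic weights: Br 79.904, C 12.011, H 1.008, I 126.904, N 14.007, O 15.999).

110.16 g/mol

First, the molecular formula is C7H10O (counting implicit H from valence).
  C: 7 × 12.011 = 84.077
  H: 10 × 1.008 = 10.080
  O: 1 × 15.999 = 15.999
Sum: 7×12.011 + 10×1.008 + 1×15.999 = 110.156 → 110.16 g/mol.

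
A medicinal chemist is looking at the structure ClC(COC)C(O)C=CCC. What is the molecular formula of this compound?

Walk through each heavy atom and fill implicit hydrogens from standard valence (C 4, N 3, O 2, S 2, halogen 1):
  atom 1: Cl (halogen, monovalent) → 0 H
  atom 2: C, bond orders sum to 3 (valence 4) → 1 H
  atom 3: C, bond orders sum to 2 (valence 4) → 2 H
  atom 4: O, bond orders sum to 2 (valence 2) → 0 H
  atom 5: C, bond orders sum to 1 (valence 4) → 3 H
  atom 6: C, bond orders sum to 3 (valence 4) → 1 H
  atom 7: O, bond orders sum to 1 (valence 2) → 1 H
  atom 8: C, bond orders sum to 3 (valence 4) → 1 H
  atom 9: C, bond orders sum to 3 (valence 4) → 1 H
  atom 10: C, bond orders sum to 2 (valence 4) → 2 H
  atom 11: C, bond orders sum to 1 (valence 4) → 3 H
Totals → C:8, H:15, Cl:1, O:2.

C8H15ClO2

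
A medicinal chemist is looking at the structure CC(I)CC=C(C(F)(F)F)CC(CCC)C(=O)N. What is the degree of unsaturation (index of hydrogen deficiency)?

2

Molecular formula: C12H19F3INO.
DoU = (2C + 2 + N − H − X) / 2, where X is the halogen count and O/S are ignored.
    = (2·12 + 2 + 1 − 19 − 4) / 2 = 4 / 2 = 2.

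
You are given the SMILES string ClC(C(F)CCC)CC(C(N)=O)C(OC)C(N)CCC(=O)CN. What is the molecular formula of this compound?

Walk through each heavy atom and fill implicit hydrogens from standard valence (C 4, N 3, O 2, S 2, halogen 1):
  atom 1: Cl (halogen, monovalent) → 0 H
  atom 2: C, bond orders sum to 3 (valence 4) → 1 H
  atom 3: C, bond orders sum to 3 (valence 4) → 1 H
  atom 4: F (halogen, monovalent) → 0 H
  atom 5: C, bond orders sum to 2 (valence 4) → 2 H
  atom 6: C, bond orders sum to 2 (valence 4) → 2 H
  atom 7: C, bond orders sum to 1 (valence 4) → 3 H
  atom 8: C, bond orders sum to 2 (valence 4) → 2 H
  atom 9: C, bond orders sum to 3 (valence 4) → 1 H
  atom 10: C, bond orders sum to 4 (valence 4) → 0 H
  atom 11: N, bond orders sum to 1 (valence 3) → 2 H
  atom 12: O, bond orders sum to 2 (valence 2) → 0 H
  atom 13: C, bond orders sum to 3 (valence 4) → 1 H
  atom 14: O, bond orders sum to 2 (valence 2) → 0 H
  atom 15: C, bond orders sum to 1 (valence 4) → 3 H
  atom 16: C, bond orders sum to 3 (valence 4) → 1 H
  atom 17: N, bond orders sum to 1 (valence 3) → 2 H
  atom 18: C, bond orders sum to 2 (valence 4) → 2 H
  atom 19: C, bond orders sum to 2 (valence 4) → 2 H
  atom 20: C, bond orders sum to 4 (valence 4) → 0 H
  atom 21: O, bond orders sum to 2 (valence 2) → 0 H
  atom 22: C, bond orders sum to 2 (valence 4) → 2 H
  atom 23: N, bond orders sum to 1 (valence 3) → 2 H
Totals → C:15, H:29, Cl:1, F:1, N:3, O:3.
In Hill order: C15H29ClFN3O3.

C15H29ClFN3O3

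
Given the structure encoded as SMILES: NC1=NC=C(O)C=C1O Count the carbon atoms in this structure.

Count every carbon token in the SMILES (each C, including those in ring-closure positions and inside branches).
Carbon count: 5.

5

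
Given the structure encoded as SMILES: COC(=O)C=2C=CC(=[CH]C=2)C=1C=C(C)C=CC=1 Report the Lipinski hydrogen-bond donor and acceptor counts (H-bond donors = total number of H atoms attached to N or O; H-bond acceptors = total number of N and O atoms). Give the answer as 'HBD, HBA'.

Donors: find every N or O and count the H atoms it carries.
  atom 2 (O): bond orders sum to 2 → 0 H
  atom 4 (O): bond orders sum to 2 → 0 H
Lipinski HBD = 0.
Acceptors: N atoms = 0, O atoms = 2 → HBA = 2.

0, 2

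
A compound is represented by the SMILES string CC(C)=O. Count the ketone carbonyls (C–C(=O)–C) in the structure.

1

The ketone motif appears at heavy-atom position 2 in the SMILES.
Ketone count: 1.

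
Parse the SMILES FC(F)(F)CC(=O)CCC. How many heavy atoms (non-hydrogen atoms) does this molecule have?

Every atom symbol written in the SMILES (organic subset) is one heavy atom; implicit H are not written.
Heavy atoms by element → C:6, F:3, O:1.
Total: 10.

10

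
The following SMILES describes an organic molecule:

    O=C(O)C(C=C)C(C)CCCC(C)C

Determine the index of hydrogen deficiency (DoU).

Degree of unsaturation = (number of rings) + (number of π bonds).
Ring closures in the SMILES: 0.
π bonds: 2 double bonds (each 1 DoU) → 2 DoU from unsaturation.
Total DoU = 0 + 2 = 2.

2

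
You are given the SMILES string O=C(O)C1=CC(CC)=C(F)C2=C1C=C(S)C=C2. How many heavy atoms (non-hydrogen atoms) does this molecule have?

Every atom symbol written in the SMILES (organic subset) is one heavy atom; implicit H are not written.
Heavy atoms by element → C:13, F:1, O:2, S:1.
Total: 17.

17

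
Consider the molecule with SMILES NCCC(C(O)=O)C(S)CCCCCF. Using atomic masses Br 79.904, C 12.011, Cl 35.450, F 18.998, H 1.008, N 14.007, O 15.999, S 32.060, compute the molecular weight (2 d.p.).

237.33 g/mol

First, the molecular formula is C10H20FNO2S (counting implicit H from valence).
  C: 10 × 12.011 = 120.110
  F: 1 × 18.998 = 18.998
  H: 20 × 1.008 = 20.160
  N: 1 × 14.007 = 14.007
  O: 2 × 15.999 = 31.998
  S: 1 × 32.060 = 32.060
Sum: 10×12.011 + 1×18.998 + 20×1.008 + 1×14.007 + 2×15.999 + 1×32.060 = 237.333 → 237.33 g/mol.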